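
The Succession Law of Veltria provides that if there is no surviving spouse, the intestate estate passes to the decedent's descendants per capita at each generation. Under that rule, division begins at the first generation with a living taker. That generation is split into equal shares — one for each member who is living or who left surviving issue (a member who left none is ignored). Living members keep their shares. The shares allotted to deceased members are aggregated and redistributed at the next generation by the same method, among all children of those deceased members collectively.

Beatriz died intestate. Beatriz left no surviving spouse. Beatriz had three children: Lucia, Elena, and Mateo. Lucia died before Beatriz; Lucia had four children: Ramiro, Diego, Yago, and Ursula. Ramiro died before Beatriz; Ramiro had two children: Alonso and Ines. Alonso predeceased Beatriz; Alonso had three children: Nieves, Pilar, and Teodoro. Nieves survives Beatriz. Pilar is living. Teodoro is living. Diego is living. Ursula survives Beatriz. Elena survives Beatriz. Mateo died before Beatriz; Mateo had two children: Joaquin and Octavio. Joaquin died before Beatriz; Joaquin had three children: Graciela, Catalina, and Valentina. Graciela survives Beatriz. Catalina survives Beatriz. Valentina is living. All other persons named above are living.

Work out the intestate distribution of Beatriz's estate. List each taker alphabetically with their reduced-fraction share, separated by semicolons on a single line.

Catalina 2/45; Diego 1/9; Elena 1/3; Graciela 2/45; Ines 2/45; Nieves 2/135; Octavio 1/9; Pilar 2/135; Teodoro 2/135; Ursula 1/9; Valentina 2/45; Yago 1/9

There is no surviving spouse, so the entire estate passes to Beatriz's descendants per capita at each generation.
At generation 1 (Lucia, Elena, Mateo) there are 3 shares of (1)/3 = 1/3 each.
Living: Elena — each takes 1/3.
Deceased: Lucia and Mateo. Their combined 2/3 is pooled and carried to generation 2.
At generation 2 (Ramiro, Diego, Yago, Ursula, Joaquin, Octavio) there are 6 shares of (2/3)/6 = 1/9 each.
Living: Diego, Yago, Ursula, and Octavio — each takes 1/9.
Deceased: Ramiro and Joaquin. Their combined 2/9 is pooled and carried to generation 3.
At generation 3 (Alonso, Ines, Graciela, Catalina, Valentina) there are 5 shares of (2/9)/5 = 2/45 each.
Living: Ines, Graciela, Catalina, and Valentina — each takes 2/45.
Deceased: Alonso. That 2/45 share is carried to generation 4.
At generation 4 (Nieves, Pilar, Teodoro) there are 3 shares of (2/45)/3 = 2/135 each.
Living: Nieves, Pilar, and Teodoro — each takes 2/135.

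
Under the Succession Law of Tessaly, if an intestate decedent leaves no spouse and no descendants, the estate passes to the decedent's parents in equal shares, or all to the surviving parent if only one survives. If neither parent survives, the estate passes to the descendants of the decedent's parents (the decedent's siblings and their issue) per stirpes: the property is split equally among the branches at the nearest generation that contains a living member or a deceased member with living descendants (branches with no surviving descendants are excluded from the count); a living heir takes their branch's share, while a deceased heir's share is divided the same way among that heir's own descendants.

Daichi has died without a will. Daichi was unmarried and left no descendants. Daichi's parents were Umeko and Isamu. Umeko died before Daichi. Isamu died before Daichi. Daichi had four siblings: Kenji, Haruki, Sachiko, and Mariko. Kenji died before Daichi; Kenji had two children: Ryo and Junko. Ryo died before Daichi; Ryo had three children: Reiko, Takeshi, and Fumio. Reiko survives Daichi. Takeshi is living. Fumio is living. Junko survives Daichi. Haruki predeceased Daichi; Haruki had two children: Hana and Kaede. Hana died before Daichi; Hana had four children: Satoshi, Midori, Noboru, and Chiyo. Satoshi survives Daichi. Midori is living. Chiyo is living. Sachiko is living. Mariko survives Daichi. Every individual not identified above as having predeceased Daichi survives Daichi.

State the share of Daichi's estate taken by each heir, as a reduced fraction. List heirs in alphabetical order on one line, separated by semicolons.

Neither parent survives and there are no descendants, so the estate passes to Daichi's siblings and their issue per stirpes.
The estate is divided into 4 equal shares of 1/4 among Kenji, Haruki, Sachiko, Mariko.
Kenji predeceased; the 1/4 allotted to Kenji's branch passes to Kenji's issue by representation.
The 1/4 is divided into 2 equal shares of 1/8 among Ryo, Junko.
Ryo predeceased; the 1/8 allotted to Ryo's branch passes to Ryo's issue by representation.
The 1/8 is divided into 3 equal shares of 1/24 among Reiko, Takeshi, Fumio.
Reiko is living and takes 1/24.
Takeshi is living and takes 1/24.
Fumio is living and takes 1/24.
Junko is living and takes 1/8.
Haruki predeceased; the 1/4 allotted to Haruki's branch passes to Haruki's issue by representation.
The 1/4 is divided into 2 equal shares of 1/8 among Hana, Kaede.
Hana predeceased; the 1/8 allotted to Hana's branch passes to Hana's issue by representation.
The 1/8 is divided into 4 equal shares of 1/32 among Satoshi, Midori, Noboru, Chiyo.
Satoshi is living and takes 1/32.
Midori is living and takes 1/32.
Noboru is living and takes 1/32.
Chiyo is living and takes 1/32.
Kaede is living and takes 1/8.
Sachiko is living and takes 1/4.
Mariko is living and takes 1/4.

Chiyo 1/32; Fumio 1/24; Junko 1/8; Kaede 1/8; Mariko 1/4; Midori 1/32; Noboru 1/32; Reiko 1/24; Sachiko 1/4; Satoshi 1/32; Takeshi 1/24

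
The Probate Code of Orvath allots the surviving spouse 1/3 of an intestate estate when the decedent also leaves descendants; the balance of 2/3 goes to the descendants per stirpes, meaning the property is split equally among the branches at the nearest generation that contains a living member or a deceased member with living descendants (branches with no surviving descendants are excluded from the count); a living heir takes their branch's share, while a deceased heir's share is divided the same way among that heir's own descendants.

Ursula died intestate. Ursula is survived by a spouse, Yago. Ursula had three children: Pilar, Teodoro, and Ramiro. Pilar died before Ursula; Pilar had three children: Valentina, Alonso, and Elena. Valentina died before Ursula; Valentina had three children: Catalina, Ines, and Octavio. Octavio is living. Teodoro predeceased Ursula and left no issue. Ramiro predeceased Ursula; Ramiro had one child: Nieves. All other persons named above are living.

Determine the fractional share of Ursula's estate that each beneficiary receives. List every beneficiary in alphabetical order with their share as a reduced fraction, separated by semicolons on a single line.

Yago, as surviving spouse, takes 1/3.
The remaining 2/3 passes to Ursula's descendants per stirpes.
Teodoro left no surviving issue, so that branch lapses and is disregarded.
The 2/3 is divided into 2 equal shares of 1/3 among Pilar, Ramiro.
Pilar predeceased; the 1/3 allotted to Pilar's branch passes to Pilar's issue by representation.
The 1/3 is divided into 3 equal shares of 1/9 among Valentina, Alonso, Elena.
Valentina predeceased; the 1/9 allotted to Valentina's branch passes to Valentina's issue by representation.
The 1/9 is divided into 3 equal shares of 1/27 among Catalina, Ines, Octavio.
Catalina is living and takes 1/27.
Ines is living and takes 1/27.
Octavio is living and takes 1/27.
Alonso is living and takes 1/9.
Elena is living and takes 1/9.
Ramiro predeceased; the 1/3 allotted to Ramiro's branch passes to Ramiro's issue by representation.
Nieves is the sole taker at this level and receives the full 1/3.

Alonso 1/9; Catalina 1/27; Elena 1/9; Ines 1/27; Nieves 1/3; Octavio 1/27; Yago 1/3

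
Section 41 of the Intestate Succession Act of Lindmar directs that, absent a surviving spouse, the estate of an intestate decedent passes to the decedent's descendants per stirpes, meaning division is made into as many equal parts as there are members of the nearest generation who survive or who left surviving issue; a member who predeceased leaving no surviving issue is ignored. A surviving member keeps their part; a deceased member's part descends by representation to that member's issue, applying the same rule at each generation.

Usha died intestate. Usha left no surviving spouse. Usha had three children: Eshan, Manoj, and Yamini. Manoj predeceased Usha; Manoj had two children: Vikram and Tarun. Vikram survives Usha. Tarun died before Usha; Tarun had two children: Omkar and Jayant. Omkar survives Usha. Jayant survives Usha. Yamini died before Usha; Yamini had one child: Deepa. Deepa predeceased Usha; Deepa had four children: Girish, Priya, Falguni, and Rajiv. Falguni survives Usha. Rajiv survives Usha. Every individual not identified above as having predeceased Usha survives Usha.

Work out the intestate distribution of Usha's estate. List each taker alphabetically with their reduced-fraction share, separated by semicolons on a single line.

There is no surviving spouse, so the entire estate passes to Usha's descendants per stirpes.
The estate is divided into 3 equal shares of 1/3 among Eshan, Manoj, Yamini.
Eshan is living and takes 1/3.
Manoj predeceased; the 1/3 allotted to Manoj's branch passes to Manoj's issue by representation.
The 1/3 is divided into 2 equal shares of 1/6 among Vikram, Tarun.
Vikram is living and takes 1/6.
Tarun predeceased; the 1/6 allotted to Tarun's branch passes to Tarun's issue by representation.
The 1/6 is divided into 2 equal shares of 1/12 among Omkar, Jayant.
Omkar is living and takes 1/12.
Jayant is living and takes 1/12.
Yamini predeceased; the 1/3 allotted to Yamini's branch passes to Yamini's issue by representation.
Deepa's line is the sole branch at this level, so the full 1/3 passes to Deepa's issue by representation.
The 1/3 is divided into 4 equal shares of 1/12 among Girish, Priya, Falguni, Rajiv.
Girish is living and takes 1/12.
Priya is living and takes 1/12.
Falguni is living and takes 1/12.
Rajiv is living and takes 1/12.

Eshan 1/3; Falguni 1/12; Girish 1/12; Jayant 1/12; Omkar 1/12; Priya 1/12; Rajiv 1/12; Vikram 1/6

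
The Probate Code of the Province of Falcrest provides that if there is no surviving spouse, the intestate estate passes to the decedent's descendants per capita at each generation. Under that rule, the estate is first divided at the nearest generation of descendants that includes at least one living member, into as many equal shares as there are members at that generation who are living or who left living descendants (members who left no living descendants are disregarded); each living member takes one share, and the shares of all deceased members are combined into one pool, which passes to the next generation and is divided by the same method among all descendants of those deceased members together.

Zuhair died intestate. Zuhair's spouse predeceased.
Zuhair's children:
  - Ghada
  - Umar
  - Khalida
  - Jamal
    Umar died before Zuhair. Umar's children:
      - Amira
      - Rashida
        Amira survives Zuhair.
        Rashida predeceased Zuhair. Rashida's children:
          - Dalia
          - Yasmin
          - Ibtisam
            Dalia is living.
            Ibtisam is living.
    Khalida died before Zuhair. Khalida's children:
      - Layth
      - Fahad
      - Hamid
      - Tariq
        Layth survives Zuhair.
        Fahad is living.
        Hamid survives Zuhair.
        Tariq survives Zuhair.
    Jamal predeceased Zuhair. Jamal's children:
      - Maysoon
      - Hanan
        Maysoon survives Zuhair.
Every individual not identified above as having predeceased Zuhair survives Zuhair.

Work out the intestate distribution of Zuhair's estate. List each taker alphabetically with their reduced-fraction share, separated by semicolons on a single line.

There is no surviving spouse, so the entire estate passes to Zuhair's descendants per capita at each generation.
At generation 1 (Ghada, Umar, Khalida, Jamal) there are 4 shares of (1)/4 = 1/4 each.
Living: Ghada — each takes 1/4.
Deceased: Umar, Khalida, and Jamal. Their combined 3/4 is pooled and carried to generation 2.
At generation 2 (Amira, Rashida, Layth, Fahad, Hamid, Tariq, Maysoon, Hanan) there are 8 shares of (3/4)/8 = 3/32 each.
Living: Amira, Layth, Fahad, Hamid, Tariq, Maysoon, and Hanan — each takes 3/32.
Deceased: Rashida. That 3/32 share is carried to generation 3.
At generation 3 (Dalia, Yasmin, Ibtisam) there are 3 shares of (3/32)/3 = 1/32 each.
Living: Dalia, Yasmin, and Ibtisam — each takes 1/32.

Amira 3/32; Dalia 1/32; Fahad 3/32; Ghada 1/4; Hamid 3/32; Hanan 3/32; Ibtisam 1/32; Layth 3/32; Maysoon 3/32; Tariq 3/32; Yasmin 1/32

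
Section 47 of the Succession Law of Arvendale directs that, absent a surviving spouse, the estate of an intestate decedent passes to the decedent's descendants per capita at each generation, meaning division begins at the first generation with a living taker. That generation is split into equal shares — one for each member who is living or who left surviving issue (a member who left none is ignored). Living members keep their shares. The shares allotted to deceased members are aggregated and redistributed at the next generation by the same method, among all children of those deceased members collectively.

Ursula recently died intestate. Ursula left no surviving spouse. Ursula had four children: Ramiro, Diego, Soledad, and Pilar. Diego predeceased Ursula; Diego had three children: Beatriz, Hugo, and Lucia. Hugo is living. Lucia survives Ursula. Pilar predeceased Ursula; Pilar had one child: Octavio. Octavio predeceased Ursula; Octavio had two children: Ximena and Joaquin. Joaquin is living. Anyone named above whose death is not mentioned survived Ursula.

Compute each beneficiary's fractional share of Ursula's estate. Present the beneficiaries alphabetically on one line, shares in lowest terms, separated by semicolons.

There is no surviving spouse, so the entire estate passes to Ursula's descendants per capita at each generation.
At generation 1 (Ramiro, Diego, Soledad, Pilar) there are 4 shares of (1)/4 = 1/4 each.
Living: Ramiro and Soledad — each takes 1/4.
Deceased: Diego and Pilar. Their combined 1/2 is pooled and carried to generation 2.
At generation 2 (Beatriz, Hugo, Lucia, Octavio) there are 4 shares of (1/2)/4 = 1/8 each.
Living: Beatriz, Hugo, and Lucia — each takes 1/8.
Deceased: Octavio. That 1/8 share is carried to generation 3.
At generation 3 (Ximena, Joaquin) there are 2 shares of (1/8)/2 = 1/16 each.
Living: Ximena and Joaquin — each takes 1/16.

Beatriz 1/8; Hugo 1/8; Joaquin 1/16; Lucia 1/8; Ramiro 1/4; Soledad 1/4; Ximena 1/16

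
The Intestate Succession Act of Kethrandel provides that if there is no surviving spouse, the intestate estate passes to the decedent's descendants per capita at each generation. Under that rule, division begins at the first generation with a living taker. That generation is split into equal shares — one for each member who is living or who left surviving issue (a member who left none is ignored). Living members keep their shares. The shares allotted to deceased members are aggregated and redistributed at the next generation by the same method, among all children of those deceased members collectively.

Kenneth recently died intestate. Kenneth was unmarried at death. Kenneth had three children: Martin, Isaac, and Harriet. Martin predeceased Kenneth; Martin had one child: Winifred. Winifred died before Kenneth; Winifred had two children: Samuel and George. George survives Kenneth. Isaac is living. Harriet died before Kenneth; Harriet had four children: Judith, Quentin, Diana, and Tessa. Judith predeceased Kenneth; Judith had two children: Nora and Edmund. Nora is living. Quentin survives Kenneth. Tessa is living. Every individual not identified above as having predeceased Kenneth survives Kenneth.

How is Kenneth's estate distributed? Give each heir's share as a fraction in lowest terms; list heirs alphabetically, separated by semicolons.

Diana 2/15; Edmund 1/15; George 1/15; Isaac 1/3; Nora 1/15; Quentin 2/15; Samuel 1/15; Tessa 2/15

There is no surviving spouse, so the entire estate passes to Kenneth's descendants per capita at each generation.
At generation 1 (Martin, Isaac, Harriet) there are 3 shares of (1)/3 = 1/3 each.
Living: Isaac — each takes 1/3.
Deceased: Martin and Harriet. Their combined 2/3 is pooled and carried to generation 2.
At generation 2 (Winifred, Judith, Quentin, Diana, Tessa) there are 5 shares of (2/3)/5 = 2/15 each.
Living: Quentin, Diana, and Tessa — each takes 2/15.
Deceased: Winifred and Judith. Their combined 4/15 is pooled and carried to generation 3.
At generation 3 (Samuel, George, Nora, Edmund) there are 4 shares of (4/15)/4 = 1/15 each.
Living: Samuel, George, Nora, and Edmund — each takes 1/15.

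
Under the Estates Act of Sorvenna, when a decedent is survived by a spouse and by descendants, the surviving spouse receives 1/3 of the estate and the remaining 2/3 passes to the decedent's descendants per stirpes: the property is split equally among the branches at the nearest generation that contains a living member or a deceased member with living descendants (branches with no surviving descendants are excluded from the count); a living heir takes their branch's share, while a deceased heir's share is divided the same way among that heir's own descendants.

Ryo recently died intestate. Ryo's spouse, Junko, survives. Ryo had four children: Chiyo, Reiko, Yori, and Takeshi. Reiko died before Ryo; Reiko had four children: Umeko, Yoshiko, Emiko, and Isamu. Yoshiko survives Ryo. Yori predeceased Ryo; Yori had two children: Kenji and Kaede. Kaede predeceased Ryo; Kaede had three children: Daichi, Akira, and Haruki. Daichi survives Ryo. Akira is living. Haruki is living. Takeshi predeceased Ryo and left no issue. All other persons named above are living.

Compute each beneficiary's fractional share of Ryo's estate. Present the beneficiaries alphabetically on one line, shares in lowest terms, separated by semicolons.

Junko, as surviving spouse, takes 1/3.
The remaining 2/3 passes to Ryo's descendants per stirpes.
Takeshi left no surviving issue, so that branch lapses and is disregarded.
The 2/3 is divided into 3 equal shares of 2/9 among Chiyo, Reiko, Yori.
Chiyo is living and takes 2/9.
Reiko predeceased; the 2/9 allotted to Reiko's branch passes to Reiko's issue by representation.
The 2/9 is divided into 4 equal shares of 1/18 among Umeko, Yoshiko, Emiko, Isamu.
Umeko is living and takes 1/18.
Yoshiko is living and takes 1/18.
Emiko is living and takes 1/18.
Isamu is living and takes 1/18.
Yori predeceased; the 2/9 allotted to Yori's branch passes to Yori's issue by representation.
The 2/9 is divided into 2 equal shares of 1/9 among Kenji, Kaede.
Kenji is living and takes 1/9.
Kaede predeceased; the 1/9 allotted to Kaede's branch passes to Kaede's issue by representation.
The 1/9 is divided into 3 equal shares of 1/27 among Daichi, Akira, Haruki.
Daichi is living and takes 1/27.
Akira is living and takes 1/27.
Haruki is living and takes 1/27.

Akira 1/27; Chiyo 2/9; Daichi 1/27; Emiko 1/18; Haruki 1/27; Isamu 1/18; Junko 1/3; Kenji 1/9; Umeko 1/18; Yoshiko 1/18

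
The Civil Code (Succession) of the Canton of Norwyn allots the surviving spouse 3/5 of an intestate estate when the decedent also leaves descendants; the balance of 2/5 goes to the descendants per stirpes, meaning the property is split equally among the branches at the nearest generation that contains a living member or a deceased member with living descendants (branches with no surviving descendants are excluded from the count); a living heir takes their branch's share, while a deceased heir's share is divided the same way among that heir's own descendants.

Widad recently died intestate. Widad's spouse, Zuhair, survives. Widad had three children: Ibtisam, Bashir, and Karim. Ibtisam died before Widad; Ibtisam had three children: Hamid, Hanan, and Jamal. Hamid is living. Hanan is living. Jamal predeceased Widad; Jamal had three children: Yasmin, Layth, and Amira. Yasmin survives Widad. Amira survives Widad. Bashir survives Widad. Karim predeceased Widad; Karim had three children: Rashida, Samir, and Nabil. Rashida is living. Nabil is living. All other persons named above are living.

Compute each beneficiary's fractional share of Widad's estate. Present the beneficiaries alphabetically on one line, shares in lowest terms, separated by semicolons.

Zuhair, as surviving spouse, takes 3/5.
The remaining 2/5 passes to Widad's descendants per stirpes.
The 2/5 is divided into 3 equal shares of 2/15 among Ibtisam, Bashir, Karim.
Ibtisam predeceased; the 2/15 allotted to Ibtisam's branch passes to Ibtisam's issue by representation.
The 2/15 is divided into 3 equal shares of 2/45 among Hamid, Hanan, Jamal.
Hamid is living and takes 2/45.
Hanan is living and takes 2/45.
Jamal predeceased; the 2/45 allotted to Jamal's branch passes to Jamal's issue by representation.
The 2/45 is divided into 3 equal shares of 2/135 among Yasmin, Layth, Amira.
Yasmin is living and takes 2/135.
Layth is living and takes 2/135.
Amira is living and takes 2/135.
Bashir is living and takes 2/15.
Karim predeceased; the 2/15 allotted to Karim's branch passes to Karim's issue by representation.
The 2/15 is divided into 3 equal shares of 2/45 among Rashida, Samir, Nabil.
Rashida is living and takes 2/45.
Samir is living and takes 2/45.
Nabil is living and takes 2/45.

Amira 2/135; Bashir 2/15; Hamid 2/45; Hanan 2/45; Layth 2/135; Nabil 2/45; Rashida 2/45; Samir 2/45; Yasmin 2/135; Zuhair 3/5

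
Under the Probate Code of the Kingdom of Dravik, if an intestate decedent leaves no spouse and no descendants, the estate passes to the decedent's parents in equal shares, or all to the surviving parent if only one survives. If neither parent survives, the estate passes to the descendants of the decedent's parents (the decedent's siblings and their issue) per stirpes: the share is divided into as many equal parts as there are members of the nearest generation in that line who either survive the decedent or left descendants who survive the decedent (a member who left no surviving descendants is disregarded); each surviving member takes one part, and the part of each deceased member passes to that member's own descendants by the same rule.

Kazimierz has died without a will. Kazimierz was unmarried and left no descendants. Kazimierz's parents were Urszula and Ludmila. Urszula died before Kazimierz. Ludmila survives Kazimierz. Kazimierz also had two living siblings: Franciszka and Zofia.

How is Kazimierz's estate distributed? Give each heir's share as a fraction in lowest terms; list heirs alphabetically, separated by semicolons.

Only one parent, Ludmila, survives, so Ludmila takes the entire estate. The siblings take nothing because a surviving parent has priority.

Ludmila 1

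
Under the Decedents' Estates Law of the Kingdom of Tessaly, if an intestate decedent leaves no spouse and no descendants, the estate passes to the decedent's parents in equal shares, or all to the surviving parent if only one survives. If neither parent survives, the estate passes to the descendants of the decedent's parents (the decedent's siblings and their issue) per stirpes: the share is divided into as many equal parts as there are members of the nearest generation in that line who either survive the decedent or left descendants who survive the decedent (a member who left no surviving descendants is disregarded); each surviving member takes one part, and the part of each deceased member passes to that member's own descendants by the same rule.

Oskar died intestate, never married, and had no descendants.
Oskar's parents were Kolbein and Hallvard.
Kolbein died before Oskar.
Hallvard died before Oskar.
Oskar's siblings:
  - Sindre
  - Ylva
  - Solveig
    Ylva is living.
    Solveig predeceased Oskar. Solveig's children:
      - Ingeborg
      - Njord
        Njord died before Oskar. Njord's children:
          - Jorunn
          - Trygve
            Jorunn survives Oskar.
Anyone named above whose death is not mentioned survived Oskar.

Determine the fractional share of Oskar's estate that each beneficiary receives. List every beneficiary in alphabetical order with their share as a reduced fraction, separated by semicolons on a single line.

Neither parent survives and there are no descendants, so the estate passes to Oskar's siblings and their issue per stirpes.
The estate is divided into 3 equal shares of 1/3 among Sindre, Ylva, Solveig.
Sindre is living and takes 1/3.
Ylva is living and takes 1/3.
Solveig predeceased; the 1/3 allotted to Solveig's branch passes to Solveig's issue by representation.
The 1/3 is divided into 2 equal shares of 1/6 among Ingeborg, Njord.
Ingeborg is living and takes 1/6.
Njord predeceased; the 1/6 allotted to Njord's branch passes to Njord's issue by representation.
The 1/6 is divided into 2 equal shares of 1/12 among Jorunn, Trygve.
Jorunn is living and takes 1/12.
Trygve is living and takes 1/12.

Ingeborg 1/6; Jorunn 1/12; Sindre 1/3; Trygve 1/12; Ylva 1/3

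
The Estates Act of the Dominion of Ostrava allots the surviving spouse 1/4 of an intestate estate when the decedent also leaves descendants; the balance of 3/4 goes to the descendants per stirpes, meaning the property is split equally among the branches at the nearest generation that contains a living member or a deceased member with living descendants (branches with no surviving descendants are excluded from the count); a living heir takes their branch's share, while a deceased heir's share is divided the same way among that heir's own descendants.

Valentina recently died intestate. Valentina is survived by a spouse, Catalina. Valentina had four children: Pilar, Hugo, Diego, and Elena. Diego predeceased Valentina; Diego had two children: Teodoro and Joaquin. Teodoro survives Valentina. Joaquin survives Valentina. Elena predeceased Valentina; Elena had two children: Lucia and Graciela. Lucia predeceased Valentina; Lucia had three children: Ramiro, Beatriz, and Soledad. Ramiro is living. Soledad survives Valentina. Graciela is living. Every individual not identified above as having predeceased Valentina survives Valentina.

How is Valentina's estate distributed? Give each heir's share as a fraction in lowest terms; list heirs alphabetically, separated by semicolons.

Beatriz 1/32; Catalina 1/4; Graciela 3/32; Hugo 3/16; Joaquin 3/32; Pilar 3/16; Ramiro 1/32; Soledad 1/32; Teodoro 3/32

Catalina, as surviving spouse, takes 1/4.
The remaining 3/4 passes to Valentina's descendants per stirpes.
The 3/4 is divided into 4 equal shares of 3/16 among Pilar, Hugo, Diego, Elena.
Pilar is living and takes 3/16.
Hugo is living and takes 3/16.
Diego predeceased; the 3/16 allotted to Diego's branch passes to Diego's issue by representation.
The 3/16 is divided into 2 equal shares of 3/32 among Teodoro, Joaquin.
Teodoro is living and takes 3/32.
Joaquin is living and takes 3/32.
Elena predeceased; the 3/16 allotted to Elena's branch passes to Elena's issue by representation.
The 3/16 is divided into 2 equal shares of 3/32 among Lucia, Graciela.
Lucia predeceased; the 3/32 allotted to Lucia's branch passes to Lucia's issue by representation.
The 3/32 is divided into 3 equal shares of 1/32 among Ramiro, Beatriz, Soledad.
Ramiro is living and takes 1/32.
Beatriz is living and takes 1/32.
Soledad is living and takes 1/32.
Graciela is living and takes 3/32.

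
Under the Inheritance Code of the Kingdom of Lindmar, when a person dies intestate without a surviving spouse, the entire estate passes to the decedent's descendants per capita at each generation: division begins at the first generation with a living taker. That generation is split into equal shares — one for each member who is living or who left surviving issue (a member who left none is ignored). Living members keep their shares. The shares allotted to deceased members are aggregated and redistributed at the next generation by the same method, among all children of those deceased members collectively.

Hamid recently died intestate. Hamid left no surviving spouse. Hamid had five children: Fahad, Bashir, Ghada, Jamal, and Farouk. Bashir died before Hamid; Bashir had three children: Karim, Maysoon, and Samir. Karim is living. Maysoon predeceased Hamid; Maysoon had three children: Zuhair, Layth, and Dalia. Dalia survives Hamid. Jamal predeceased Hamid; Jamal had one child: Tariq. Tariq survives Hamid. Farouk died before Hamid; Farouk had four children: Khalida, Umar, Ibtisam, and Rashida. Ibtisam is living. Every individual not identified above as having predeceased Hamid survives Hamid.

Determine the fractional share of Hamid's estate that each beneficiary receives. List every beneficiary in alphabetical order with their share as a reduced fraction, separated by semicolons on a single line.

Dalia 1/40; Fahad 1/5; Ghada 1/5; Ibtisam 3/40; Karim 3/40; Khalida 3/40; Layth 1/40; Rashida 3/40; Samir 3/40; Tariq 3/40; Umar 3/40; Zuhair 1/40

There is no surviving spouse, so the entire estate passes to Hamid's descendants per capita at each generation.
At generation 1 (Fahad, Bashir, Ghada, Jamal, Farouk) there are 5 shares of (1)/5 = 1/5 each.
Living: Fahad and Ghada — each takes 1/5.
Deceased: Bashir, Jamal, and Farouk. Their combined 3/5 is pooled and carried to generation 2.
At generation 2 (Karim, Maysoon, Samir, Tariq, Khalida, Umar, Ibtisam, Rashida) there are 8 shares of (3/5)/8 = 3/40 each.
Living: Karim, Samir, Tariq, Khalida, Umar, Ibtisam, and Rashida — each takes 3/40.
Deceased: Maysoon. That 3/40 share is carried to generation 3.
At generation 3 (Zuhair, Layth, Dalia) there are 3 shares of (3/40)/3 = 1/40 each.
Living: Zuhair, Layth, and Dalia — each takes 1/40.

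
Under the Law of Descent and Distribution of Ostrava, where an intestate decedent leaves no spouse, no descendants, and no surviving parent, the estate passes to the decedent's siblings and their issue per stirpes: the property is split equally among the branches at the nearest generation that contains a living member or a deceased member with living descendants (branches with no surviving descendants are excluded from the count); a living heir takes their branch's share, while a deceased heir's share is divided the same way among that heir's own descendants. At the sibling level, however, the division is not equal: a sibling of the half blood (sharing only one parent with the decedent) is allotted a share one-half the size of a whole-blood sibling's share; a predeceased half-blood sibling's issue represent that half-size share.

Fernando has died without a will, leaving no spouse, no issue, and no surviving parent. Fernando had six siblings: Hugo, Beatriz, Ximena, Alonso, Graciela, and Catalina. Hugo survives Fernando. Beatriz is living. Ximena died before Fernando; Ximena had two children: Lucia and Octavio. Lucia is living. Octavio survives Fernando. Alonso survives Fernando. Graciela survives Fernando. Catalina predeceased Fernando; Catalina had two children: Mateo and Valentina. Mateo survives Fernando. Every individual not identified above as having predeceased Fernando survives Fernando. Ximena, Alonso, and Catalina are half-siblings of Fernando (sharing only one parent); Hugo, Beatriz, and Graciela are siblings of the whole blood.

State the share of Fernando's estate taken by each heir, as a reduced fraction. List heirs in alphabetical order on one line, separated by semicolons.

Alonso 1/9; Beatriz 2/9; Graciela 2/9; Hugo 2/9; Lucia 1/18; Mateo 1/18; Octavio 1/18; Valentina 1/18

No spouse, descendants, or parent survives, so the estate passes to Fernando's siblings per stirpes.
Half-blood siblings count for one-half the weight of whole-blood siblings at the initial division.
Dividing 1 in proportion to weights (total weight 9/2): Hugo (weight 1) → 2/9; Beatriz (weight 1) → 2/9; Ximena (weight 1/2) → 1/9; Alonso (weight 1/2) → 1/9; Graciela (weight 1) → 2/9; Catalina (weight 1/2) → 1/9.
Hugo is living and takes 2/9.
Beatriz is living and takes 2/9.
Ximena predeceased; the 1/9 allotted to Ximena's branch passes to Ximena's issue by representation.
The 1/9 is divided into 2 equal shares of 1/18 among Lucia, Octavio.
Lucia is living and takes 1/18.
Octavio is living and takes 1/18.
Alonso is living and takes 1/9.
Graciela is living and takes 2/9.
Catalina predeceased; the 1/9 allotted to Catalina's branch passes to Catalina's issue by representation.
The 1/9 is divided into 2 equal shares of 1/18 among Mateo, Valentina.
Mateo is living and takes 1/18.
Valentina is living and takes 1/18.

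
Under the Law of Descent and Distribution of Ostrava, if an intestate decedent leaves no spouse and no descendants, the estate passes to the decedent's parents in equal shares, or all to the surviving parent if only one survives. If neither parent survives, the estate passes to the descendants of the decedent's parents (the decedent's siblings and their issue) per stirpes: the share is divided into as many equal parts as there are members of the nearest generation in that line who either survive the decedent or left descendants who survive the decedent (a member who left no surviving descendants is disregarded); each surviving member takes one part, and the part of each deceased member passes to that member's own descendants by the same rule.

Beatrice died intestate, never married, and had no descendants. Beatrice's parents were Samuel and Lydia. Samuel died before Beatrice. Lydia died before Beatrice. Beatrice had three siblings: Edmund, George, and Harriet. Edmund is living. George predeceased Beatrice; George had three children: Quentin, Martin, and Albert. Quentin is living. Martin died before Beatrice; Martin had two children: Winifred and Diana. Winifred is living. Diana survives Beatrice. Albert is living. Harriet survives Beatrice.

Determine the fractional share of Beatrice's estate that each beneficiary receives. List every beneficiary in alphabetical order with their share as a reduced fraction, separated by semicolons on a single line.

Neither parent survives and there are no descendants, so the estate passes to Beatrice's siblings and their issue per stirpes.
The estate is divided into 3 equal shares of 1/3 among Edmund, George, Harriet.
Edmund is living and takes 1/3.
George predeceased; the 1/3 allotted to George's branch passes to George's issue by representation.
The 1/3 is divided into 3 equal shares of 1/9 among Quentin, Martin, Albert.
Quentin is living and takes 1/9.
Martin predeceased; the 1/9 allotted to Martin's branch passes to Martin's issue by representation.
The 1/9 is divided into 2 equal shares of 1/18 among Winifred, Diana.
Winifred is living and takes 1/18.
Diana is living and takes 1/18.
Albert is living and takes 1/9.
Harriet is living and takes 1/3.

Albert 1/9; Diana 1/18; Edmund 1/3; Harriet 1/3; Quentin 1/9; Winifred 1/18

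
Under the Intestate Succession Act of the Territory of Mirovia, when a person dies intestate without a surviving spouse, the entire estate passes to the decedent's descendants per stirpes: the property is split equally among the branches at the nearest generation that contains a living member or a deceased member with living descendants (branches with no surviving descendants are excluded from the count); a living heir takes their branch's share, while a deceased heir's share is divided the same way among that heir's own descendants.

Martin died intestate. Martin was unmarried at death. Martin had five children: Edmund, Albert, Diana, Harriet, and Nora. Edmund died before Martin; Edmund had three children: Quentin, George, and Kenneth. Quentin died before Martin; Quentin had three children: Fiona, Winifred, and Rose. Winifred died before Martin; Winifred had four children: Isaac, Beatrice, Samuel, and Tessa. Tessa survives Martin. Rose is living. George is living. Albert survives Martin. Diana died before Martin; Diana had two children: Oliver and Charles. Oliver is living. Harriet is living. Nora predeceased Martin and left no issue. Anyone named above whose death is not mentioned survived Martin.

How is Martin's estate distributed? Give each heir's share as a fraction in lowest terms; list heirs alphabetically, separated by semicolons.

Albert 1/4; Beatrice 1/144; Charles 1/8; Fiona 1/36; George 1/12; Harriet 1/4; Isaac 1/144; Kenneth 1/12; Oliver 1/8; Rose 1/36; Samuel 1/144; Tessa 1/144

There is no surviving spouse, so the entire estate passes to Martin's descendants per stirpes.
Nora left no surviving issue, so that branch lapses and is disregarded.
The estate is divided into 4 equal shares of 1/4 among Edmund, Albert, Diana, Harriet.
Edmund predeceased; the 1/4 allotted to Edmund's branch passes to Edmund's issue by representation.
The 1/4 is divided into 3 equal shares of 1/12 among Quentin, George, Kenneth.
Quentin predeceased; the 1/12 allotted to Quentin's branch passes to Quentin's issue by representation.
The 1/12 is divided into 3 equal shares of 1/36 among Fiona, Winifred, Rose.
Fiona is living and takes 1/36.
Winifred predeceased; the 1/36 allotted to Winifred's branch passes to Winifred's issue by representation.
The 1/36 is divided into 4 equal shares of 1/144 among Isaac, Beatrice, Samuel, Tessa.
Isaac is living and takes 1/144.
Beatrice is living and takes 1/144.
Samuel is living and takes 1/144.
Tessa is living and takes 1/144.
Rose is living and takes 1/36.
George is living and takes 1/12.
Kenneth is living and takes 1/12.
Albert is living and takes 1/4.
Diana predeceased; the 1/4 allotted to Diana's branch passes to Diana's issue by representation.
The 1/4 is divided into 2 equal shares of 1/8 among Oliver, Charles.
Oliver is living and takes 1/8.
Charles is living and takes 1/8.
Harriet is living and takes 1/4.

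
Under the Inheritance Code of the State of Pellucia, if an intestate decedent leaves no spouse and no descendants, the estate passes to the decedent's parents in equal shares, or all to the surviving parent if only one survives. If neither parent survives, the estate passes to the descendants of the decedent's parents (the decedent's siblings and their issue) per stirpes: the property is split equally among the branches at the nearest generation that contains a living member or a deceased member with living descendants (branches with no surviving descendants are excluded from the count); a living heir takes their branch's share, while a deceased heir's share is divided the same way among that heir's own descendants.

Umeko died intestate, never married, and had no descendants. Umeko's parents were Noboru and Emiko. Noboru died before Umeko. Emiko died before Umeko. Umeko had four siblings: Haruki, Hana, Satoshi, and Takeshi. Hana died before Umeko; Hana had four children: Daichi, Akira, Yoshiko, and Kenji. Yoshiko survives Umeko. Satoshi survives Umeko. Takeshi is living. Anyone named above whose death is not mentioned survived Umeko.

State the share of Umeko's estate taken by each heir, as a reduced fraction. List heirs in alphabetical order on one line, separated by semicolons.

Neither parent survives and there are no descendants, so the estate passes to Umeko's siblings and their issue per stirpes.
The estate is divided into 4 equal shares of 1/4 among Haruki, Hana, Satoshi, Takeshi.
Haruki is living and takes 1/4.
Hana predeceased; the 1/4 allotted to Hana's branch passes to Hana's issue by representation.
The 1/4 is divided into 4 equal shares of 1/16 among Daichi, Akira, Yoshiko, Kenji.
Daichi is living and takes 1/16.
Akira is living and takes 1/16.
Yoshiko is living and takes 1/16.
Kenji is living and takes 1/16.
Satoshi is living and takes 1/4.
Takeshi is living and takes 1/4.

Akira 1/16; Daichi 1/16; Haruki 1/4; Kenji 1/16; Satoshi 1/4; Takeshi 1/4; Yoshiko 1/16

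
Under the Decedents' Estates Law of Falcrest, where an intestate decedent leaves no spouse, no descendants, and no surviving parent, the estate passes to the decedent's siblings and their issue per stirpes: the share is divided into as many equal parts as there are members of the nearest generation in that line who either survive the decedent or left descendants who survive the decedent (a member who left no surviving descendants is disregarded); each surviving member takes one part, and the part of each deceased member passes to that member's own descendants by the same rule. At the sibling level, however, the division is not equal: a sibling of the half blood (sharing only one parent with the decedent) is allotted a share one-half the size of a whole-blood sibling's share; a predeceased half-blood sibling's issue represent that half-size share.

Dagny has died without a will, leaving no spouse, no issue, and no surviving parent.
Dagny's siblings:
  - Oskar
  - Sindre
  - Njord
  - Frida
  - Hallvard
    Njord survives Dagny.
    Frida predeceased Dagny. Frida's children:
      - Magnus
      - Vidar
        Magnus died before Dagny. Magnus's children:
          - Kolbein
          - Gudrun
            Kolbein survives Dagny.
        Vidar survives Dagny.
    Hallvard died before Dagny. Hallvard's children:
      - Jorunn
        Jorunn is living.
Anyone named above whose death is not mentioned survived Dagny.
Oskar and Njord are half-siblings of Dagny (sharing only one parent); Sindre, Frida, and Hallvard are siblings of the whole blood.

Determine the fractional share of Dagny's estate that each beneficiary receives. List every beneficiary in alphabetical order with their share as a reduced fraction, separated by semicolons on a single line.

No spouse, descendants, or parent survives, so the estate passes to Dagny's siblings per stirpes.
Half-blood siblings count for one-half the weight of whole-blood siblings at the initial division.
Dividing 1 in proportion to weights (total weight 4): Oskar (weight 1/2) → 1/8; Sindre (weight 1) → 1/4; Njord (weight 1/2) → 1/8; Frida (weight 1) → 1/4; Hallvard (weight 1) → 1/4.
Oskar is living and takes 1/8.
Sindre is living and takes 1/4.
Njord is living and takes 1/8.
Frida predeceased; the 1/4 allotted to Frida's branch passes to Frida's issue by representation.
The 1/4 is divided into 2 equal shares of 1/8 among Magnus, Vidar.
Magnus predeceased; the 1/8 allotted to Magnus's branch passes to Magnus's issue by representation.
The 1/8 is divided into 2 equal shares of 1/16 among Kolbein, Gudrun.
Kolbein is living and takes 1/16.
Gudrun is living and takes 1/16.
Vidar is living and takes 1/8.
Hallvard predeceased; the 1/4 allotted to Hallvard's branch passes to Hallvard's issue by representation.
Jorunn is the sole taker at this level and receives the full 1/4.

Gudrun 1/16; Jorunn 1/4; Kolbein 1/16; Njord 1/8; Oskar 1/8; Sindre 1/4; Vidar 1/8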